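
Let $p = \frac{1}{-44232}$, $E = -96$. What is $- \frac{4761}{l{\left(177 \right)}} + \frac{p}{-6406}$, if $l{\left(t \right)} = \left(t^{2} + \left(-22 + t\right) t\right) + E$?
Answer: $- \frac{112419183787}{1385299088688} \approx -0.081152$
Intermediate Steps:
$p = - \frac{1}{44232} \approx -2.2608 \cdot 10^{-5}$
$l{\left(t \right)} = -96 + t^{2} + t \left(-22 + t\right)$ ($l{\left(t \right)} = \left(t^{2} + \left(-22 + t\right) t\right) - 96 = \left(t^{2} + t \left(-22 + t\right)\right) - 96 = -96 + t^{2} + t \left(-22 + t\right)$)
$- \frac{4761}{l{\left(177 \right)}} + \frac{p}{-6406} = - \frac{4761}{-96 - 3894 + 2 \cdot 177^{2}} - \frac{1}{44232 \left(-6406\right)} = - \frac{4761}{-96 - 3894 + 2 \cdot 31329} - - \frac{1}{283350192} = - \frac{4761}{-96 - 3894 + 62658} + \frac{1}{283350192} = - \frac{4761}{58668} + \frac{1}{283350192} = \left(-4761\right) \frac{1}{58668} + \frac{1}{283350192} = - \frac{1587}{19556} + \frac{1}{283350192} = - \frac{112419183787}{1385299088688}$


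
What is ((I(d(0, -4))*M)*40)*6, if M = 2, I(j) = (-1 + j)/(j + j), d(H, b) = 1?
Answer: 0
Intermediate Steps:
I(j) = (-1 + j)/(2*j) (I(j) = (-1 + j)/((2*j)) = (-1 + j)*(1/(2*j)) = (-1 + j)/(2*j))
((I(d(0, -4))*M)*40)*6 = ((((1/2)*(-1 + 1)/1)*2)*40)*6 = ((((1/2)*1*0)*2)*40)*6 = ((0*2)*40)*6 = (0*40)*6 = 0*6 = 0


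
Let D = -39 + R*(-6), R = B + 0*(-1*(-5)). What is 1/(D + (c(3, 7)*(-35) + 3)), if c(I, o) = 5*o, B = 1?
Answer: -1/1267 ≈ -0.00078927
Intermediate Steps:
R = 1 (R = 1 + 0*(-1*(-5)) = 1 + 0*5 = 1 + 0 = 1)
D = -45 (D = -39 + 1*(-6) = -39 - 6 = -45)
1/(D + (c(3, 7)*(-35) + 3)) = 1/(-45 + ((5*7)*(-35) + 3)) = 1/(-45 + (35*(-35) + 3)) = 1/(-45 + (-1225 + 3)) = 1/(-45 - 1222) = 1/(-1267) = -1/1267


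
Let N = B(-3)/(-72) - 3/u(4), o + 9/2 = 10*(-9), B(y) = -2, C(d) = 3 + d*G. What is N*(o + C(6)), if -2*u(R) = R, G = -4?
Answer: -4235/24 ≈ -176.46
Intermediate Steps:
C(d) = 3 - 4*d (C(d) = 3 + d*(-4) = 3 - 4*d)
u(R) = -R/2
o = -189/2 (o = -9/2 + 10*(-9) = -9/2 - 90 = -189/2 ≈ -94.500)
N = 55/36 (N = -2/(-72) - 3/((-½*4)) = -2*(-1/72) - 3/(-2) = 1/36 - 3*(-½) = 1/36 + 3/2 = 55/36 ≈ 1.5278)
N*(o + C(6)) = 55*(-189/2 + (3 - 4*6))/36 = 55*(-189/2 + (3 - 24))/36 = 55*(-189/2 - 21)/36 = (55/36)*(-231/2) = -4235/24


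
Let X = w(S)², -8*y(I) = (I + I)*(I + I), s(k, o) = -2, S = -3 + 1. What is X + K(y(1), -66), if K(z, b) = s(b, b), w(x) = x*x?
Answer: 14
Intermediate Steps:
S = -2
y(I) = -I²/2 (y(I) = -(I + I)*(I + I)/8 = -2*I*2*I/8 = -I²/2)
w(x) = x²
X = 16 (X = ((-2)²)² = 4² = 16)
K(z, b) = -2
X + K(y(1), -66) = 16 - 2 = 14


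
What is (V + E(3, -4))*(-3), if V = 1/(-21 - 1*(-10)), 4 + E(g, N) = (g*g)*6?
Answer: -1647/11 ≈ -149.73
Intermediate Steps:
E(g, N) = -4 + 6*g² (E(g, N) = -4 + (g*g)*6 = -4 + g²*6 = -4 + 6*g²)
V = -1/11 (V = 1/(-21 + 10) = 1/(-11) = -1/11 ≈ -0.090909)
(V + E(3, -4))*(-3) = (-1/11 + (-4 + 6*3²))*(-3) = (-1/11 + (-4 + 6*9))*(-3) = (-1/11 + (-4 + 54))*(-3) = (-1/11 + 50)*(-3) = (549/11)*(-3) = -1647/11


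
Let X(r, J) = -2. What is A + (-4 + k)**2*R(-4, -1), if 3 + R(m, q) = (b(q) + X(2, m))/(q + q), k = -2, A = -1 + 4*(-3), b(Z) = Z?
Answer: -67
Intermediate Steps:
A = -13 (A = -1 - 12 = -13)
R(m, q) = -3 + (-2 + q)/(2*q) (R(m, q) = -3 + (q - 2)/(q + q) = -3 + (-2 + q)/((2*q)) = -3 + (-2 + q)*(1/(2*q)) = -3 + (-2 + q)/(2*q))
A + (-4 + k)**2*R(-4, -1) = -13 + (-4 - 2)**2*(-5/2 - 1/(-1)) = -13 + (-6)**2*(-5/2 - 1*(-1)) = -13 + 36*(-5/2 + 1) = -13 + 36*(-3/2) = -13 - 54 = -67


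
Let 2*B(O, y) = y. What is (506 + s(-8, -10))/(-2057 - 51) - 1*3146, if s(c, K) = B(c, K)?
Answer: -6632269/2108 ≈ -3146.2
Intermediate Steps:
B(O, y) = y/2
s(c, K) = K/2
(506 + s(-8, -10))/(-2057 - 51) - 1*3146 = (506 + (1/2)*(-10))/(-2057 - 51) - 1*3146 = (506 - 5)/(-2108) - 3146 = 501*(-1/2108) - 3146 = -501/2108 - 3146 = -6632269/2108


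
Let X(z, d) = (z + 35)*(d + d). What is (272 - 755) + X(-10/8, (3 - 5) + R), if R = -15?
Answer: -3261/2 ≈ -1630.5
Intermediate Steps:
X(z, d) = 2*d*(35 + z) (X(z, d) = (35 + z)*(2*d) = 2*d*(35 + z))
(272 - 755) + X(-10/8, (3 - 5) + R) = (272 - 755) + 2*((3 - 5) - 15)*(35 - 10/8) = -483 + 2*(-2 - 15)*(35 - 10*1/8) = -483 + 2*(-17)*(35 - 5/4) = -483 + 2*(-17)*(135/4) = -483 - 2295/2 = -3261/2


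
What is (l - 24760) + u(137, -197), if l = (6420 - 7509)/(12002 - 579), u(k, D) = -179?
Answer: -284879286/11423 ≈ -24939.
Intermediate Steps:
l = -1089/11423 ≈ -0.095334
(l - 24760) + u(137, -197) = (-1089/11423 - 24760) - 179 = -282834569/11423 - 179 = -284879286/11423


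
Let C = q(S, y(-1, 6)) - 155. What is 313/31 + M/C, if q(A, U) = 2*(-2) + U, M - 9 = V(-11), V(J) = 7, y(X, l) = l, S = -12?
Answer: 47393/4743 ≈ 9.9922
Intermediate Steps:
M = 16 (M = 9 + 7 = 16)
q(A, U) = -4 + U
C = -153 (C = (-4 + 6) - 155 = 2 - 155 = -153)
313/31 + M/C = 313/31 + 16/(-153) = 313*(1/31) + 16*(-1/153) = 313/31 - 16/153 = 47393/4743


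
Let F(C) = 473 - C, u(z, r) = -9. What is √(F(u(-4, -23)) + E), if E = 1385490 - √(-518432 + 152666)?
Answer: √(1385972 - I*√365766) ≈ 1177.3 - 0.257*I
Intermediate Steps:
E = 1385490 - I*√365766 (E = 1385490 - √(-365766) = 1385490 - I*√365766 ≈ 1.3855e+6 - 604.79*I)
√(F(u(-4, -23)) + E) = √((473 - 1*(-9)) + (1385490 - I*√365766)) = √((473 + 9) + (1385490 - I*√365766)) = √(482 + (1385490 - I*√365766)) = √(1385972 - I*√365766)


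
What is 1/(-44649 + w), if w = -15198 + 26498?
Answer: -1/33349 ≈ -2.9986e-5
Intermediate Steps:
w = 11300
1/(-44649 + w) = 1/(-44649 + 11300) = 1/(-33349) = -1/33349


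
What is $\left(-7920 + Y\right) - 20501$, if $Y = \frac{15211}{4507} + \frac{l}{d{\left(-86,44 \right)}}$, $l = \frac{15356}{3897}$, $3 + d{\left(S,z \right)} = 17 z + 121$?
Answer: $- \frac{216119308899890}{7605116307} \approx -28418.0$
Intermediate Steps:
$d{\left(S,z \right)} = 118 + 17 z$ ($d{\left(S,z \right)} = -3 + \left(17 z + 121\right) = -3 + \left(121 + 17 z\right) = 118 + 17 z$)
$l = \frac{15356}{3897}$ ($l = 15356 \cdot \frac{1}{3897} = \frac{15356}{3897} \approx 3.9405$)
$Y = \frac{25701661357}{7605116307}$ ($Y = \frac{15211}{4507} + \frac{15356}{3897 \left(118 + 17 \cdot 44\right)} = 15211 \cdot \frac{1}{4507} + \frac{15356}{3897 \left(118 + 748\right)} = \frac{15211}{4507} + \frac{15356}{3897 \cdot 866} = \frac{15211}{4507} + \frac{15356}{3897} \cdot \frac{1}{866} = \frac{15211}{4507} + \frac{7678}{1687401} = \frac{25701661357}{7605116307} \approx 3.3795$)
$\left(-7920 + Y\right) - 20501 = \left(-7920 + \frac{25701661357}{7605116307}\right) - 20501 = - \frac{60206819490083}{7605116307} - 20501 = - \frac{216119308899890}{7605116307}$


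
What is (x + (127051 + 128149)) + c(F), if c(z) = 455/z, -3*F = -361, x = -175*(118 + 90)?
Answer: 78988165/361 ≈ 2.1880e+5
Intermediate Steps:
x = -36400 (x = -175*208 = -36400)
F = 361/3 (F = -⅓*(-361) = 361/3 ≈ 120.33)
(x + (127051 + 128149)) + c(F) = (-36400 + (127051 + 128149)) + 455/(361/3) = (-36400 + 255200) + 455*(3/361) = 218800 + 1365/361 = 78988165/361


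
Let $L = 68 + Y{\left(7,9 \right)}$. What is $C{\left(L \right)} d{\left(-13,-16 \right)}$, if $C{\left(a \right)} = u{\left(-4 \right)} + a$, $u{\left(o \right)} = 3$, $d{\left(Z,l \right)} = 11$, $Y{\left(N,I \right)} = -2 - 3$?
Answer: $726$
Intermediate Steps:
$Y{\left(N,I \right)} = -5$
$L = 63$ ($L = 68 - 5 = 63$)
$C{\left(a \right)} = 3 + a$
$C{\left(L \right)} d{\left(-13,-16 \right)} = \left(3 + 63\right) 11 = 66 \cdot 11 = 726$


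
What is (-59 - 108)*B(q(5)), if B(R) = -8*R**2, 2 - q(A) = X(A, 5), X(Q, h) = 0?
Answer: 5344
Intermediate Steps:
q(A) = 2 (q(A) = 2 - 1*0 = 2 + 0 = 2)
(-59 - 108)*B(q(5)) = (-59 - 108)*(-8*2**2) = -(-1336)*4 = -167*(-32) = 5344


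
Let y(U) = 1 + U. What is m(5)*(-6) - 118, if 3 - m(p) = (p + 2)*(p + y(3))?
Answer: 242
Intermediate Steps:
m(p) = 3 - (2 + p)*(4 + p) (m(p) = 3 - (p + 2)*(p + (1 + 3)) = 3 - (2 + p)*(p + 4) = 3 - (2 + p)*(4 + p))
m(5)*(-6) - 118 = (-5 - 1*5² - 6*5)*(-6) - 118 = (-5 - 1*25 - 30)*(-6) - 118 = (-5 - 25 - 30)*(-6) - 118 = -60*(-6) - 118 = 360 - 118 = 242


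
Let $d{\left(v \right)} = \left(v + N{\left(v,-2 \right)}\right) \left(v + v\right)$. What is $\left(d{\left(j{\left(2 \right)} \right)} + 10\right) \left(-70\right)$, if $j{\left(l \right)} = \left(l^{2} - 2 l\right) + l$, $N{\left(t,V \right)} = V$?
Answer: $-700$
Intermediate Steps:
$j{\left(l \right)} = l^{2} - l$
$d{\left(v \right)} = 2 v \left(-2 + v\right)$ ($d{\left(v \right)} = \left(v - 2\right) \left(v + v\right) = \left(-2 + v\right) 2 v = 2 v \left(-2 + v\right)$)
$\left(d{\left(j{\left(2 \right)} \right)} + 10\right) \left(-70\right) = \left(2 \cdot 2 \left(-1 + 2\right) \left(-2 + 2 \left(-1 + 2\right)\right) + 10\right) \left(-70\right) = \left(2 \cdot 2 \cdot 1 \left(-2 + 2 \cdot 1\right) + 10\right) \left(-70\right) = \left(2 \cdot 2 \left(-2 + 2\right) + 10\right) \left(-70\right) = \left(2 \cdot 2 \cdot 0 + 10\right) \left(-70\right) = \left(0 + 10\right) \left(-70\right) = 10 \left(-70\right) = -700$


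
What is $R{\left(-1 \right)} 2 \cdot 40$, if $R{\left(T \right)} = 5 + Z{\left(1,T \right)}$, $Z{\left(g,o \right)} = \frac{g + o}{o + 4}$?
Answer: $400$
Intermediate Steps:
$Z{\left(g,o \right)} = \frac{g + o}{4 + o}$
$R{\left(T \right)} = 5 + \frac{1 + T}{4 + T}$
$R{\left(-1 \right)} 2 \cdot 40 = \frac{3 \left(7 + 2 \left(-1\right)\right)}{4 - 1} \cdot 2 \cdot 40 = \frac{3 \left(7 - 2\right)}{3} \cdot 2 \cdot 40 = 3 \cdot \frac{1}{3} \cdot 5 \cdot 2 \cdot 40 = 5 \cdot 2 \cdot 40 = 10 \cdot 40 = 400$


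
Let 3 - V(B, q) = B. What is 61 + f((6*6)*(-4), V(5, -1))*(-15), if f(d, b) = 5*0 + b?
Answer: 91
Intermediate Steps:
V(B, q) = 3 - B
f(d, b) = b (f(d, b) = 0 + b = b)
61 + f((6*6)*(-4), V(5, -1))*(-15) = 61 + (3 - 1*5)*(-15) = 61 + (3 - 5)*(-15) = 61 - 2*(-15) = 61 + 30 = 91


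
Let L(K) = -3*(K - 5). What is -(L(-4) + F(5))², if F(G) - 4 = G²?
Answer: -3136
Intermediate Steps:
F(G) = 4 + G²
L(K) = 15 - 3*K (L(K) = -3*(-5 + K) = 15 - 3*K)
-(L(-4) + F(5))² = -((15 - 3*(-4)) + (4 + 5²))² = -((15 + 12) + (4 + 25))² = -(27 + 29)² = -1*56² = -1*3136 = -3136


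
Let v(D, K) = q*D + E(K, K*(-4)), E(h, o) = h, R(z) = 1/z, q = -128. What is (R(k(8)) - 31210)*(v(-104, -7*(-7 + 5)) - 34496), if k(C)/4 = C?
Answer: 10571440615/16 ≈ 6.6072e+8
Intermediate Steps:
k(C) = 4*C
v(D, K) = K - 128*D (v(D, K) = -128*D + K = K - 128*D)
(R(k(8)) - 31210)*(v(-104, -7*(-7 + 5)) - 34496) = (1/(4*8) - 31210)*((-7*(-7 + 5) - 128*(-104)) - 34496) = (1/32 - 31210)*((-7*(-2) + 13312) - 34496) = (1/32 - 31210)*((14 + 13312) - 34496) = -998719*(13326 - 34496)/32 = -998719/32*(-21170) = 10571440615/16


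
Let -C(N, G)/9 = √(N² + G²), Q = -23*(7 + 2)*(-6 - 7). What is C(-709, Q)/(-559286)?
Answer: 9*√7744162/559286 ≈ 0.044781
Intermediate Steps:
Q = 2691 (Q = -207*(-13) = -23*(-117) = 2691)
C(N, G) = -9*√(G² + N²) (C(N, G) = -9*√(N² + G²) = -9*√(G² + N²))
C(-709, Q)/(-559286) = -9*√(2691² + (-709)²)/(-559286) = -9*√(7241481 + 502681)*(-1/559286) = -9*√7744162*(-1/559286) = 9*√7744162/559286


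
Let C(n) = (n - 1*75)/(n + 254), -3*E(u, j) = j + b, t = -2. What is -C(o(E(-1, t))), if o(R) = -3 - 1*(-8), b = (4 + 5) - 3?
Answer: 10/37 ≈ 0.27027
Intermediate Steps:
b = 6 (b = 9 - 3 = 6)
E(u, j) = -2 - j/3 (E(u, j) = -(j + 6)/3 = -(6 + j)/3 = -2 - j/3)
o(R) = 5 (o(R) = -3 + 8 = 5)
C(n) = (-75 + n)/(254 + n) (C(n) = (n - 75)/(254 + n) = (-75 + n)/(254 + n))
-C(o(E(-1, t))) = -(-75 + 5)/(254 + 5) = -(-70)/259 = -1*(-10/37) = 10/37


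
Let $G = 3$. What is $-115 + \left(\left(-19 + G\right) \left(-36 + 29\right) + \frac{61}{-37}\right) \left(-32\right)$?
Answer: $- \frac{134911}{37} \approx -3646.2$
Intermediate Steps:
$-115 + \left(\left(-19 + G\right) \left(-36 + 29\right) + \frac{61}{-37}\right) \left(-32\right) = -115 + \left(\left(-19 + 3\right) \left(-36 + 29\right) + \frac{61}{-37}\right) \left(-32\right) = -115 + \left(\left(-16\right) \left(-7\right) + 61 \left(- \frac{1}{37}\right)\right) \left(-32\right) = -115 + \left(112 - \frac{61}{37}\right) \left(-32\right) = -115 + \frac{4083}{37} \left(-32\right) = -115 - \frac{130656}{37} = - \frac{134911}{37}$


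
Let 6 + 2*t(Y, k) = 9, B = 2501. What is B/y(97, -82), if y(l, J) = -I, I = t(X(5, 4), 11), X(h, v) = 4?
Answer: -5002/3 ≈ -1667.3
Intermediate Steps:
t(Y, k) = 3/2 (t(Y, k) = -3 + (½)*9 = -3 + 9/2 = 3/2)
I = 3/2 ≈ 1.5000
y(l, J) = -3/2 (y(l, J) = -1*3/2 = -3/2)
B/y(97, -82) = 2501/(-3/2) = 2501*(-⅔) = -5002/3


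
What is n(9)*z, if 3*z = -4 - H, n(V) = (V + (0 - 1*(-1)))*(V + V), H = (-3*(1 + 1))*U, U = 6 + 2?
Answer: 2640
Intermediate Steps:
U = 8
H = -48 (H = -3*(1 + 1)*8 = -3*2*8 = -6*8 = -48)
n(V) = 2*V*(1 + V) (n(V) = (V + (0 + 1))*(2*V) = (V + 1)*(2*V) = (1 + V)*(2*V) = 2*V*(1 + V))
z = 44/3 (z = (-4 - 1*(-48))/3 = (-4 + 48)/3 = (1/3)*44 = 44/3 ≈ 14.667)
n(9)*z = (2*9*(1 + 9))*(44/3) = (2*9*10)*(44/3) = 180*(44/3) = 2640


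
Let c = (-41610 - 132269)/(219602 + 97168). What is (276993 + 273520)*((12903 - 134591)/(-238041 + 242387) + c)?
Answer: -4978530734207/316770 ≈ -1.5717e+7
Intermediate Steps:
c = -173879/316770 ≈ -0.54891
(276993 + 273520)*((12903 - 134591)/(-238041 + 242387) + c) = (276993 + 273520)*((12903 - 134591)/(-238041 + 242387) - 173879/316770) = 550513*(-121688/4346 - 173879/316770) = 550513*(-121688*1/4346 - 173879/316770) = 550513*(-28 - 173879/316770) = 550513*(-9043439/316770) = -4978530734207/316770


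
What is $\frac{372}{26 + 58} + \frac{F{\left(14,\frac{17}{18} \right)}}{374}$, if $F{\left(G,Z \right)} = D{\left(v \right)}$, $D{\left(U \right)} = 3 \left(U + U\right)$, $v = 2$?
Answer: $\frac{5839}{1309} \approx 4.4607$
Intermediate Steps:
$D{\left(U \right)} = 6 U$ ($D{\left(U \right)} = 3 \cdot 2 U = 6 U$)
$F{\left(G,Z \right)} = 12$ ($F{\left(G,Z \right)} = 6 \cdot 2 = 12$)
$\frac{372}{26 + 58} + \frac{F{\left(14,\frac{17}{18} \right)}}{374} = \frac{372}{26 + 58} + \frac{12}{374} = \frac{372}{84} + 12 \cdot \frac{1}{374} = 372 \cdot \frac{1}{84} + \frac{6}{187} = \frac{31}{7} + \frac{6}{187} = \frac{5839}{1309}$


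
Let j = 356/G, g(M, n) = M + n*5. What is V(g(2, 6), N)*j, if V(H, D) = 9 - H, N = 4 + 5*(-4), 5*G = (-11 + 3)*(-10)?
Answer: -2047/4 ≈ -511.75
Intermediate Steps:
g(M, n) = M + 5*n
G = 16 (G = ((-11 + 3)*(-10))/5 = (-8*(-10))/5 = (⅕)*80 = 16)
N = -16 (N = 4 - 20 = -16)
j = 89/4 (j = 356/16 = 356*(1/16) = 89/4 ≈ 22.250)
V(g(2, 6), N)*j = (9 - (2 + 5*6))*(89/4) = (9 - (2 + 30))*(89/4) = (9 - 1*32)*(89/4) = (9 - 32)*(89/4) = -23*89/4 = -2047/4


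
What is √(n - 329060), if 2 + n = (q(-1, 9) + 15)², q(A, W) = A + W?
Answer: I*√328533 ≈ 573.18*I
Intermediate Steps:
n = 527 (n = -2 + ((-1 + 9) + 15)² = -2 + (8 + 15)² = -2 + 23² = -2 + 529 = 527)
√(n - 329060) = √(527 - 329060) = √(-328533) = I*√328533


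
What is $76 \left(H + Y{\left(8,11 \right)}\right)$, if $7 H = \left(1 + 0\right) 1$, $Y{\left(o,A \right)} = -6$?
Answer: $- \frac{3116}{7} \approx -445.14$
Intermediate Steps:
$H = \frac{1}{7}$ ($H = \frac{\left(1 + 0\right) 1}{7} = \frac{1 \cdot 1}{7} = \frac{1}{7} \cdot 1 = \frac{1}{7} \approx 0.14286$)
$76 \left(H + Y{\left(8,11 \right)}\right) = 76 \left(\frac{1}{7} - 6\right) = 76 \left(- \frac{41}{7}\right) = - \frac{3116}{7}$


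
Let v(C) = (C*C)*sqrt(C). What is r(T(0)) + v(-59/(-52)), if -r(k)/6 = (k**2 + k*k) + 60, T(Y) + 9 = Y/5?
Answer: -1332 + 3481*sqrt(767)/70304 ≈ -1330.6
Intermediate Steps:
T(Y) = -9 + Y/5
r(k) = -360 - 12*k**2 (r(k) = -6*((k**2 + k*k) + 60) = -6*((k**2 + k**2) + 60) = -6*(2*k**2 + 60) = -6*(60 + 2*k**2) = -360 - 12*k**2)
v(C) = C**(5/2) (v(C) = C**2*sqrt(C) = C**(5/2))
r(T(0)) + v(-59/(-52)) = (-360 - 12*(-9 + (1/5)*0)**2) + (-59/(-52))**(5/2) = (-360 - 12*(-9 + 0)**2) + (-59*(-1/52))**(5/2) = (-360 - 12*(-9)**2) + (59/52)**(5/2) = (-360 - 12*81) + 3481*sqrt(767)/70304 = (-360 - 972) + 3481*sqrt(767)/70304 = -1332 + 3481*sqrt(767)/70304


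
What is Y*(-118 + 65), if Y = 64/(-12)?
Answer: 848/3 ≈ 282.67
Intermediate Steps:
Y = -16/3 (Y = 64*(-1/12) = -16/3 ≈ -5.3333)
Y*(-118 + 65) = -16*(-118 + 65)/3 = -16/3*(-53) = 848/3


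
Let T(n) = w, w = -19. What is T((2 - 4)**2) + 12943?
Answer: 12924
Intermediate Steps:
T(n) = -19
T((2 - 4)**2) + 12943 = -19 + 12943 = 12924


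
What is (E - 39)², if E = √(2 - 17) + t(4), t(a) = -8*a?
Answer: (71 - I*√15)² ≈ 5026.0 - 549.96*I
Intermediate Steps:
E = -32 + I*√15 (E = √(2 - 17) - 8*4 = √(-15) - 32 = I*√15 - 32 = -32 + I*√15 ≈ -32.0 + 3.873*I)
(E - 39)² = ((-32 + I*√15) - 39)² = (-71 + I*√15)²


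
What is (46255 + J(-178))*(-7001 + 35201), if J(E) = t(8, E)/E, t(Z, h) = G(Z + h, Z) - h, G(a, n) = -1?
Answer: 116088303300/89 ≈ 1.3044e+9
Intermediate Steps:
t(Z, h) = -1 - h
J(E) = (-1 - E)/E
(46255 + J(-178))*(-7001 + 35201) = (46255 + (-1 - 1*(-178))/(-178))*(-7001 + 35201) = (46255 - (-1 + 178)/178)*28200 = (46255 - 1/178*177)*28200 = (46255 - 177/178)*28200 = (8233213/178)*28200 = 116088303300/89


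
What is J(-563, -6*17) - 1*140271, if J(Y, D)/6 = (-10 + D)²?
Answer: -65007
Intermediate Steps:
J(Y, D) = 6*(-10 + D)²
J(-563, -6*17) - 1*140271 = 6*(-10 - 6*17)² - 1*140271 = 6*(-10 - 102)² - 140271 = 6*(-112)² - 140271 = 6*12544 - 140271 = 75264 - 140271 = -65007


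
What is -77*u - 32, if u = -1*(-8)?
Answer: -648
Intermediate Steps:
u = 8
-77*u - 32 = -77*8 - 32 = -616 - 32 = -648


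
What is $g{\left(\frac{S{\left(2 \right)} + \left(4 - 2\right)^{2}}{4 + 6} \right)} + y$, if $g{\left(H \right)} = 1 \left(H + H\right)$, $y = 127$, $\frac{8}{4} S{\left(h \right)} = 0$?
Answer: $\frac{639}{5} \approx 127.8$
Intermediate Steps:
$S{\left(h \right)} = 0$ ($S{\left(h \right)} = \frac{1}{2} \cdot 0 = 0$)
$g{\left(H \right)} = 2 H$ ($g{\left(H \right)} = 1 \cdot 2 H = 2 H$)
$g{\left(\frac{S{\left(2 \right)} + \left(4 - 2\right)^{2}}{4 + 6} \right)} + y = 2 \frac{0 + \left(4 - 2\right)^{2}}{4 + 6} + 127 = 2 \frac{0 + 2^{2}}{10} + 127 = 2 \left(0 + 4\right) \frac{1}{10} + 127 = 2 \cdot 4 \cdot \frac{1}{10} + 127 = 2 \cdot \frac{2}{5} + 127 = \frac{4}{5} + 127 = \frac{639}{5}$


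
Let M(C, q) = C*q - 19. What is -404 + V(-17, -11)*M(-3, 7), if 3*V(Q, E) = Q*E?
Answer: -8692/3 ≈ -2897.3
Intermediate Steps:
V(Q, E) = E*Q/3 (V(Q, E) = (Q*E)/3 = (E*Q)/3 = E*Q/3)
M(C, q) = -19 + C*q
-404 + V(-17, -11)*M(-3, 7) = -404 + ((1/3)*(-11)*(-17))*(-19 - 3*7) = -404 + 187*(-19 - 21)/3 = -404 + (187/3)*(-40) = -404 - 7480/3 = -8692/3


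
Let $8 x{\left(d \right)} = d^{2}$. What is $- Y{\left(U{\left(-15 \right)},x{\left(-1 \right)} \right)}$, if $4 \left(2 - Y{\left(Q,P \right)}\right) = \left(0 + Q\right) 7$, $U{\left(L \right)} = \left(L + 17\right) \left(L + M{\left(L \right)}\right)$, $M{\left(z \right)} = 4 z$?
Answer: $- \frac{529}{2} \approx -264.5$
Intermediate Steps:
$x{\left(d \right)} = \frac{d^{2}}{8}$
$U{\left(L \right)} = 5 L \left(17 + L\right)$ ($U{\left(L \right)} = \left(L + 17\right) \left(L + 4 L\right) = \left(17 + L\right) 5 L = 5 L \left(17 + L\right)$)
$Y{\left(Q,P \right)} = 2 - \frac{7 Q}{4}$ ($Y{\left(Q,P \right)} = 2 - \frac{\left(0 + Q\right) 7}{4} = 2 - \frac{Q 7}{4} = 2 - \frac{7 Q}{4}$)
$- Y{\left(U{\left(-15 \right)},x{\left(-1 \right)} \right)} = - (2 - \frac{7 \cdot 5 \left(-15\right) \left(17 - 15\right)}{4}) = - (2 - \frac{7 \cdot 5 \left(-15\right) 2}{4}) = - (2 - - \frac{525}{2}) = - (2 + \frac{525}{2}) = \left(-1\right) \frac{529}{2} = - \frac{529}{2}$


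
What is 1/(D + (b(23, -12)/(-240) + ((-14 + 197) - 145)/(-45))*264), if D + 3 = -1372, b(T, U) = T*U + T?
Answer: -30/39589 ≈ -0.00075779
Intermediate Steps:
b(T, U) = T + T*U
D = -1375 (D = -3 - 1372 = -1375)
1/(D + (b(23, -12)/(-240) + ((-14 + 197) - 145)/(-45))*264) = 1/(-1375 + ((23*(1 - 12))/(-240) + ((-14 + 197) - 145)/(-45))*264) = 1/(-1375 + ((23*(-11))*(-1/240) + (183 - 145)*(-1/45))*264) = 1/(-1375 + (-253*(-1/240) + 38*(-1/45))*264) = 1/(-1375 + (253/240 - 38/45)*264) = 1/(-1375 + (151/720)*264) = 1/(-1375 + 1661/30) = 1/(-39589/30) = -30/39589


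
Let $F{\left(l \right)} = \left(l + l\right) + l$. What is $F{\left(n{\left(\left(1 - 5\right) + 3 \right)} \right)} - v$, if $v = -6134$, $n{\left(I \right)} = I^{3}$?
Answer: $6131$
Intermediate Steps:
$F{\left(l \right)} = 3 l$ ($F{\left(l \right)} = 2 l + l = 3 l$)
$F{\left(n{\left(\left(1 - 5\right) + 3 \right)} \right)} - v = 3 \left(\left(1 - 5\right) + 3\right)^{3} - -6134 = 3 \left(-4 + 3\right)^{3} + 6134 = 3 \left(-1\right)^{3} + 6134 = 3 \left(-1\right) + 6134 = -3 + 6134 = 6131$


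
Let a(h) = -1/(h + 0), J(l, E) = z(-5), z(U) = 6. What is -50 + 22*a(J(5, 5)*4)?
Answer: -611/12 ≈ -50.917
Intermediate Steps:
J(l, E) = 6
a(h) = -1/h
-50 + 22*a(J(5, 5)*4) = -50 + 22*(-1/(6*4)) = -50 + 22*(-1/24) = -50 - 11/12 = -611/12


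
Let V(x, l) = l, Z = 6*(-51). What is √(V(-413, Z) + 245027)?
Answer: √244721 ≈ 494.69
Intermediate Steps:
Z = -306
√(V(-413, Z) + 245027) = √(-306 + 245027) = √244721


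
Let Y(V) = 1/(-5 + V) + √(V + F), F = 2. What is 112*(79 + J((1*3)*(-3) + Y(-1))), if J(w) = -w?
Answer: 29288/3 ≈ 9762.7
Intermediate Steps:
Y(V) = 1/(-5 + V) + √(2 + V) (Y(V) = 1/(-5 + V) + √(V + 2) = 1/(-5 + V) + √(2 + V))
112*(79 + J((1*3)*(-3) + Y(-1))) = 112*(79 - ((1*3)*(-3) + (1 - 5*√(2 - 1) - √(2 - 1))/(-5 - 1))) = 112*(79 - (3*(-3) + (1 - 5*√1 - √1)/(-6))) = 112*(79 - (-9 - (1 - 5*1 - 1*1)/6)) = 112*(79 - (-9 - (1 - 5 - 1)/6)) = 112*(79 - (-9 - ⅙*(-5))) = 112*(79 - (-9 + ⅚)) = 112*(79 - 1*(-49/6)) = 112*(79 + 49/6) = 112*(523/6) = 29288/3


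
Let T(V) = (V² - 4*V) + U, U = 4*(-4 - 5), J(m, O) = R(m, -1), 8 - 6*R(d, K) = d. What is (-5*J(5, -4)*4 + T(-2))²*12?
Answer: 13872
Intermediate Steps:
R(d, K) = 4/3 - d/6
J(m, O) = 4/3 - m/6
U = -36 (U = 4*(-9) = -36)
T(V) = -36 + V² - 4*V (T(V) = (V² - 4*V) - 36 = -36 + V² - 4*V)
(-5*J(5, -4)*4 + T(-2))²*12 = (-5*(4/3 - ⅙*5)*4 + (-36 + (-2)² - 4*(-2)))²*12 = (-5*(4/3 - ⅚)*4 + (-36 + 4 + 8))²*12 = (-5*½*4 - 24)²*12 = (-5/2*4 - 24)²*12 = (-10 - 24)²*12 = (-34)²*12 = 1156*12 = 13872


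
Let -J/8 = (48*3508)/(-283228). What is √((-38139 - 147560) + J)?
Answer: 5*I*√37240098551051/70807 ≈ 430.92*I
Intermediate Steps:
J = 336768/70807 (J = -8*48*3508/(-283228) = -1347072*(-1)/283228 = -8*(-42096/70807) = 336768/70807 ≈ 4.7561)
√((-38139 - 147560) + J) = √((-38139 - 147560) + 336768/70807) = √(-185699 + 336768/70807) = √(-13148452325/70807) = 5*I*√37240098551051/70807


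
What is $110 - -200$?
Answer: $310$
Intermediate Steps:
$110 - -200 = 110 + 200 = 310$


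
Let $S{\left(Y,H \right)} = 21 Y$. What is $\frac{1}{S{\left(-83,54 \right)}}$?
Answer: $- \frac{1}{1743} \approx -0.00057372$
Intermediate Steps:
$\frac{1}{S{\left(-83,54 \right)}} = \frac{1}{21 \left(-83\right)} = \frac{1}{-1743} = - \frac{1}{1743}$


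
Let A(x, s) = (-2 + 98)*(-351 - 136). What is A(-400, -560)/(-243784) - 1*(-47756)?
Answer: 1455274432/30473 ≈ 47756.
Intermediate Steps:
A(x, s) = -46752 (A(x, s) = 96*(-487) = -46752)
A(-400, -560)/(-243784) - 1*(-47756) = -46752/(-243784) - 1*(-47756) = -46752*(-1/243784) + 47756 = 5844/30473 + 47756 = 1455274432/30473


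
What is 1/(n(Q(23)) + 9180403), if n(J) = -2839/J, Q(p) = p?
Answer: 23/211146430 ≈ 1.0893e-7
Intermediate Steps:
1/(n(Q(23)) + 9180403) = 1/(-2839/23 + 9180403) = 1/(211146430/23) = 23/211146430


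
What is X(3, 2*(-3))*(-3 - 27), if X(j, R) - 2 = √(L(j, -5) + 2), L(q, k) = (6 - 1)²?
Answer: -60 - 90*√3 ≈ -215.88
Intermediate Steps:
L(q, k) = 25 (L(q, k) = 5² = 25)
X(j, R) = 2 + 3*√3 (X(j, R) = 2 + √(25 + 2) = 2 + √27 = 2 + 3*√3)
X(3, 2*(-3))*(-3 - 27) = (2 + 3*√3)*(-3 - 27) = (2 + 3*√3)*(-30) = -60 - 90*√3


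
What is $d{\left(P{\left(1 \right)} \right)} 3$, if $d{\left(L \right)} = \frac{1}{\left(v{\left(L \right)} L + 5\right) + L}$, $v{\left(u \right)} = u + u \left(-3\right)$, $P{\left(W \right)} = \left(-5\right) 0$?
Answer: $\frac{3}{5} \approx 0.6$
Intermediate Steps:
$P{\left(W \right)} = 0$
$v{\left(u \right)} = - 2 u$ ($v{\left(u \right)} = u - 3 u = - 2 u$)
$d{\left(L \right)} = \frac{1}{5 + L - 2 L^{2}}$ ($d{\left(L \right)} = \frac{1}{\left(- 2 L L + 5\right) + L} = \frac{1}{\left(- 2 L^{2} + 5\right) + L} = \frac{1}{\left(5 - 2 L^{2}\right) + L} = \frac{1}{5 + L - 2 L^{2}}$)
$d{\left(P{\left(1 \right)} \right)} 3 = \frac{1}{5 + 0 - 2 \cdot 0^{2}} \cdot 3 = \frac{1}{5 + 0 - 0} \cdot 3 = \frac{1}{5 + 0 + 0} \cdot 3 = \frac{1}{5} \cdot 3 = \frac{3}{5}$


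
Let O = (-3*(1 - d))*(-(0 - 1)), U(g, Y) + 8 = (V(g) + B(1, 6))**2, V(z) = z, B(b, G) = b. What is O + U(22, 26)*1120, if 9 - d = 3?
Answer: 583535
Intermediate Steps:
d = 6 (d = 9 - 1*3 = 9 - 3 = 6)
U(g, Y) = -8 + (1 + g)**2 (U(g, Y) = -8 + (g + 1)**2 = -8 + (1 + g)**2)
O = 15 (O = (-3*(1 - 1*6))*(-(0 - 1)) = (-3*(1 - 6))*(-1*(-1)) = -3*(-5)*1 = 15*1 = 15)
O + U(22, 26)*1120 = 15 + (-8 + (1 + 22)**2)*1120 = 15 + (-8 + 23**2)*1120 = 15 + (-8 + 529)*1120 = 15 + 521*1120 = 15 + 583520 = 583535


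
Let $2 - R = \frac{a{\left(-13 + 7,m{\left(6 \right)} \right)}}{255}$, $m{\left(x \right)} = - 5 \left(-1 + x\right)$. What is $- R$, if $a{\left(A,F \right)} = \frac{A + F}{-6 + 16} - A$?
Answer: $- \frac{5071}{2550} \approx -1.9886$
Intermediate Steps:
$m{\left(x \right)} = 5 - 5 x$
$a{\left(A,F \right)} = - \frac{9 A}{10} + \frac{F}{10}$ ($a{\left(A,F \right)} = \frac{A + F}{10} - A = \left(A + F\right) \frac{1}{10} - A = \left(\frac{A}{10} + \frac{F}{10}\right) - A = - \frac{9 A}{10} + \frac{F}{10}$)
$R = \frac{5071}{2550}$ ($R = 2 - \frac{- \frac{9 \left(-13 + 7\right)}{10} + \frac{5 - 30}{10}}{255} = 2 - \left(\left(- \frac{9}{10}\right) \left(-6\right) + \frac{5 - 30}{10}\right) \frac{1}{255} = 2 - \left(\frac{27}{5} + \frac{1}{10} \left(-25\right)\right) \frac{1}{255} = 2 - \left(\frac{27}{5} - \frac{5}{2}\right) \frac{1}{255} = 2 - \frac{29}{10} \cdot \frac{1}{255} = 2 - \frac{29}{2550} = \frac{5071}{2550} \approx 1.9886$)
$- R = \left(-1\right) \frac{5071}{2550} = - \frac{5071}{2550}$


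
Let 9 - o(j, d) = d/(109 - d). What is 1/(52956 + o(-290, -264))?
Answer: 373/19756209 ≈ 1.8880e-5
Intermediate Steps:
o(j, d) = 9 - d/(109 - d)
1/(52956 + o(-290, -264)) = 1/(52956 + (-981 + 10*(-264))/(-109 - 264)) = 1/(52956 + (-981 - 2640)/(-373)) = 1/(52956 - 1/373*(-3621)) = 1/(52956 + 3621/373) = 1/(19756209/373) = 373/19756209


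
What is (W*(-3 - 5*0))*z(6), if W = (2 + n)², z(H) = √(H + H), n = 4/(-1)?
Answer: -24*√3 ≈ -41.569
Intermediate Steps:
n = -4 (n = 4*(-1) = -4)
z(H) = √2*√H (z(H) = √(2*H) = √2*√H)
W = 4 (W = (2 - 4)² = (-2)² = 4)
(W*(-3 - 5*0))*z(6) = (4*(-3 - 5*0))*(√2*√6) = (4*(-3 + 0))*(2*√3) = (4*(-3))*(2*√3) = -24*√3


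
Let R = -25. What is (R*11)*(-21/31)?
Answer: 5775/31 ≈ 186.29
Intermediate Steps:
(R*11)*(-21/31) = (-25*11)*(-21/31) = -(-5775)/31 = -275*(-21/31) = 5775/31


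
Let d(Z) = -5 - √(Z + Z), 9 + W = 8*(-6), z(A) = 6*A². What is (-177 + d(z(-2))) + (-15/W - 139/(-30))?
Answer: -100949/570 - 4*√3 ≈ -184.03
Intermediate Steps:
W = -57 (W = -9 + 8*(-6) = -9 - 48 = -57)
d(Z) = -5 - √2*√Z (d(Z) = -5 - √(2*Z) = -5 - √2*√Z)
(-177 + d(z(-2))) + (-15/W - 139/(-30)) = (-177 + (-5 - √2*√(6*(-2)²))) + (-15/(-57) - 139/(-30)) = (-177 + (-5 - √2*√(6*4))) + (-15*(-1/57) - 139*(-1/30)) = (-177 + (-5 - √2*√24)) + (5/19 + 139/30) = (-177 + (-5 - √2*2*√6)) + 2791/570 = (-177 + (-5 - 4*√3)) + 2791/570 = (-182 - 4*√3) + 2791/570 = -100949/570 - 4*√3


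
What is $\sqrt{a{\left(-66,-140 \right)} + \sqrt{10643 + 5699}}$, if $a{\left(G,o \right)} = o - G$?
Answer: $\sqrt{-74 + \sqrt{16342}} \approx 7.3373$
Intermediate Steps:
$\sqrt{a{\left(-66,-140 \right)} + \sqrt{10643 + 5699}} = \sqrt{\left(-140 - -66\right) + \sqrt{10643 + 5699}} = \sqrt{\left(-140 + 66\right) + \sqrt{16342}} = \sqrt{-74 + \sqrt{16342}}$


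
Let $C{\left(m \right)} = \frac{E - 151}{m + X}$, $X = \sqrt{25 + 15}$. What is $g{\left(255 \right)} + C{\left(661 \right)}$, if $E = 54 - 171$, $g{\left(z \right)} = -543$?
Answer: $- \frac{237403531}{436881} + \frac{536 \sqrt{10}}{436881} \approx -543.4$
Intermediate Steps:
$E = -117$
$X = 2 \sqrt{10}$ ($X = \sqrt{40} = 2 \sqrt{10} \approx 6.3246$)
$C{\left(m \right)} = - \frac{268}{m + 2 \sqrt{10}}$ ($C{\left(m \right)} = \frac{-117 - 151}{m + 2 \sqrt{10}} = - \frac{268}{m + 2 \sqrt{10}}$)
$g{\left(255 \right)} + C{\left(661 \right)} = -543 - \frac{268}{661 + 2 \sqrt{10}}$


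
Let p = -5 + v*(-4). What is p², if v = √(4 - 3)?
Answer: 81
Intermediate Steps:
v = 1 (v = √1 = 1)
p = -9 (p = -5 + 1*(-4) = -5 - 4 = -9)
p² = (-9)² = 81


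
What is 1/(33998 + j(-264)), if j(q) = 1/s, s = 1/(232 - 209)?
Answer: 1/34021 ≈ 2.9394e-5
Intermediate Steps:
s = 1/23 ≈ 0.043478
j(q) = 23 (j(q) = 1/(1/23) = 23)
1/(33998 + j(-264)) = 1/(33998 + 23) = 1/34021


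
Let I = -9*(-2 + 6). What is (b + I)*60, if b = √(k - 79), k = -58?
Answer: -2160 + 60*I*√137 ≈ -2160.0 + 702.28*I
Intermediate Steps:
b = I*√137 (b = √(-58 - 79) = √(-137) = I*√137 ≈ 11.705*I)
I = -36 (I = -9*4 = -36)
(b + I)*60 = (I*√137 - 36)*60 = (-36 + I*√137)*60 = -2160 + 60*I*√137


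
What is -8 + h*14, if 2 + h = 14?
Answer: 160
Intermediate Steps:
h = 12 (h = -2 + 14 = 12)
-8 + h*14 = -8 + 12*14 = -8 + 168 = 160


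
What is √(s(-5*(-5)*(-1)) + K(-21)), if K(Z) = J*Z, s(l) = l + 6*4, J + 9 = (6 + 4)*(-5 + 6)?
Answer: I*√22 ≈ 4.6904*I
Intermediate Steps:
J = 1 (J = -9 + (6 + 4)*(-5 + 6) = -9 + 10*1 = -9 + 10 = 1)
s(l) = 24 + l (s(l) = l + 24 = 24 + l)
K(Z) = Z (K(Z) = 1*Z = Z)
√(s(-5*(-5)*(-1)) + K(-21)) = √((24 - 5*(-5)*(-1)) - 21) = √((24 + 25*(-1)) - 21) = √((24 - 25) - 21) = √(-1 - 21) = √(-22) = I*√22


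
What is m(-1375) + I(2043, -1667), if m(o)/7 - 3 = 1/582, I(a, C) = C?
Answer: -957965/582 ≈ -1646.0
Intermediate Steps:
m(o) = 12229/582 (m(o) = 21 + 7/582 = 12229/582)
m(-1375) + I(2043, -1667) = 12229/582 - 1667 = -957965/582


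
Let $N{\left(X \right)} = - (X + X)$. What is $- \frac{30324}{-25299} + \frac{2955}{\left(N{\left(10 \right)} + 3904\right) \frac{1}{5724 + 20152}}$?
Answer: $\frac{161214157403}{8188443} \approx 19688.0$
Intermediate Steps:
$N{\left(X \right)} = - 2 X$
$- \frac{30324}{-25299} + \frac{2955}{\left(N{\left(10 \right)} + 3904\right) \frac{1}{5724 + 20152}} = - \frac{30324}{-25299} + \frac{2955}{\left(\left(-2\right) 10 + 3904\right) \frac{1}{5724 + 20152}} = \left(-30324\right) \left(- \frac{1}{25299}\right) + \frac{2955}{\left(-20 + 3904\right) \frac{1}{25876}} = \frac{10108}{8433} + \frac{2955}{3884 \cdot \frac{1}{25876}} = \frac{10108}{8433} + \frac{2955}{\frac{971}{6469}} = \frac{10108}{8433} + 2955 \cdot \frac{6469}{971} = \frac{10108}{8433} + \frac{19115895}{971} = \frac{161214157403}{8188443}$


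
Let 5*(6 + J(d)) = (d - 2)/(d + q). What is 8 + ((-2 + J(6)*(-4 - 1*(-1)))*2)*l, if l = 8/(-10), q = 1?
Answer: -2984/175 ≈ -17.051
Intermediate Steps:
l = -4/5 (l = 8*(-1/10) = -4/5 ≈ -0.80000)
J(d) = -6 + (-2 + d)/(5*(1 + d)) (J(d) = -6 + ((d - 2)/(d + 1))/5 = -6 + ((-2 + d)/(1 + d))/5 = -6 + (-2 + d)/(5*(1 + d)))
8 + ((-2 + J(6)*(-4 - 1*(-1)))*2)*l = 8 + ((-2 + ((-32 - 29*6)/(5*(1 + 6)))*(-4 - 1*(-1)))*2)*(-4/5) = 8 + ((-2 + ((1/5)*(-32 - 174)/7)*(-4 + 1))*2)*(-4/5) = 8 + ((-2 + ((1/5)*(1/7)*(-206))*(-3))*2)*(-4/5) = 8 + ((-2 - 206/35*(-3))*2)*(-4/5) = 8 + ((-2 + 618/35)*2)*(-4/5) = 8 + ((548/35)*2)*(-4/5) = 8 + (1096/35)*(-4/5) = 8 - 4384/175 = -2984/175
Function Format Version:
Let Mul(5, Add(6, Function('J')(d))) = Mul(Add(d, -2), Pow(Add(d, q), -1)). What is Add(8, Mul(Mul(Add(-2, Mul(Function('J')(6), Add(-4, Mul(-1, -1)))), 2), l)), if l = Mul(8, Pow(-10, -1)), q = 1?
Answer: Rational(-2984, 175) ≈ -17.051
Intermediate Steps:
l = Rational(-4, 5) (l = Mul(8, Rational(-1, 10)) = Rational(-4, 5) ≈ -0.80000)
Function('J')(d) = Add(-6, Mul(Rational(1, 5), Pow(Add(1, d), -1), Add(-2, d))) (Function('J')(d) = Add(-6, Mul(Rational(1, 5), Mul(Add(d, -2), Pow(Add(d, 1), -1)))) = Add(-6, Mul(Rational(1, 5), Mul(Add(-2, d), Pow(Add(1, d), -1)))) = Add(-6, Mul(Rational(1, 5), Mul(Pow(Add(1, d), -1), Add(-2, d)))) = Add(-6, Mul(Rational(1, 5), Pow(Add(1, d), -1), Add(-2, d))))
Add(8, Mul(Mul(Add(-2, Mul(Function('J')(6), Add(-4, Mul(-1, -1)))), 2), l)) = Add(8, Mul(Mul(Add(-2, Mul(Mul(Rational(1, 5), Pow(Add(1, 6), -1), Add(-32, Mul(-29, 6))), Add(-4, Mul(-1, -1)))), 2), Rational(-4, 5))) = Add(8, Mul(Mul(Add(-2, Mul(Mul(Rational(1, 5), Pow(7, -1), Add(-32, -174)), Add(-4, 1))), 2), Rational(-4, 5))) = Add(8, Mul(Mul(Add(-2, Mul(Mul(Rational(1, 5), Rational(1, 7), -206), -3)), 2), Rational(-4, 5))) = Add(8, Mul(Mul(Add(-2, Mul(Rational(-206, 35), -3)), 2), Rational(-4, 5))) = Add(8, Mul(Mul(Add(-2, Rational(618, 35)), 2), Rational(-4, 5))) = Add(8, Mul(Mul(Rational(548, 35), 2), Rational(-4, 5))) = Add(8, Mul(Rational(1096, 35), Rational(-4, 5))) = Add(8, Rational(-4384, 175)) = Rational(-2984, 175)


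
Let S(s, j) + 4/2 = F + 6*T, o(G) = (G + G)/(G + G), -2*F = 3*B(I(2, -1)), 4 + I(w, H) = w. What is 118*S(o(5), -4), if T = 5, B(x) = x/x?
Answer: 3127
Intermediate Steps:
I(w, H) = -4 + w
B(x) = 1
F = -3/2 ≈ -1.5000
o(G) = 1 (o(G) = (2*G)/((2*G)) = (2*G)*(1/(2*G)) = 1)
S(s, j) = 53/2 (S(s, j) = -2 + (-3/2 + 6*5) = -2 + (-3/2 + 30) = -2 + 57/2 = 53/2)
118*S(o(5), -4) = 118*(53/2) = 3127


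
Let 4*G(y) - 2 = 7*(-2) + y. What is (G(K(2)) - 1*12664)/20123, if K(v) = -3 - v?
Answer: -50673/80492 ≈ -0.62954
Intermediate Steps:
G(y) = -3 + y/4 (G(y) = ½ + (7*(-2) + y)/4 = ½ + (-14 + y)/4 = ½ + (-7/2 + y/4) = -3 + y/4)
(G(K(2)) - 1*12664)/20123 = ((-3 + (-3 - 1*2)/4) - 1*12664)/20123 = ((-3 + (-3 - 2)/4) - 12664)*(1/20123) = ((-3 + (¼)*(-5)) - 12664)*(1/20123) = ((-3 - 5/4) - 12664)*(1/20123) = (-17/4 - 12664)*(1/20123) = -50673/4*1/20123 = -50673/80492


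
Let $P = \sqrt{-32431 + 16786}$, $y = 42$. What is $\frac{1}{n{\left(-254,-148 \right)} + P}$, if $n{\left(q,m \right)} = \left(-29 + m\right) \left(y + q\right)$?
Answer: $\frac{12508}{469355407} - \frac{i \sqrt{15645}}{1408066221} \approx 2.6649 \cdot 10^{-5} - 8.8831 \cdot 10^{-8} i$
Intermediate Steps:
$n{\left(q,m \right)} = \left(-29 + m\right) \left(42 + q\right)$
$P = i \sqrt{15645}$ ($P = \sqrt{-15645} = i \sqrt{15645} \approx 125.08 i$)
$\frac{1}{n{\left(-254,-148 \right)} + P} = \frac{1}{\left(-1218 - -7366 + 42 \left(-148\right) - -37592\right) + i \sqrt{15645}} = \frac{1}{\left(-1218 + 7366 - 6216 + 37592\right) + i \sqrt{15645}} = \frac{1}{37524 + i \sqrt{15645}}$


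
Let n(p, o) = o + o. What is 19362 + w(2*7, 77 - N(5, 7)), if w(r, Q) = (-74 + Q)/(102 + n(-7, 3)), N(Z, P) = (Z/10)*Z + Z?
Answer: 464687/24 ≈ 19362.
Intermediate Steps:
n(p, o) = 2*o
N(Z, P) = Z + Z**2/10 (N(Z, P) = (Z*(1/10))*Z + Z = (Z/10)*Z + Z = Z**2/10 + Z = Z + Z**2/10)
w(r, Q) = -37/54 + Q/108 (w(r, Q) = (-74 + Q)/(102 + 2*3) = (-74 + Q)/(102 + 6) = (-74 + Q)/108 = (-74 + Q)*(1/108) = -37/54 + Q/108)
19362 + w(2*7, 77 - N(5, 7)) = 19362 + (-37/54 + (77 - 5*(10 + 5)/10)/108) = 19362 + (-37/54 + (77 - 5*15/10)/108) = 19362 + (-37/54 + (77 - 1*15/2)/108) = 19362 + (-37/54 + (77 - 15/2)/108) = 19362 + (-37/54 + (1/108)*(139/2)) = 19362 + (-37/54 + 139/216) = 19362 - 1/24 = 464687/24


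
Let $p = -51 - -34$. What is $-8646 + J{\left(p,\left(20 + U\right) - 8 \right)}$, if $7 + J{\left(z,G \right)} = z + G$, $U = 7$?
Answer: $-8651$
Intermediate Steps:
$p = -17$ ($p = -51 + 34 = -17$)
$J{\left(z,G \right)} = -7 + G + z$ ($J{\left(z,G \right)} = -7 + \left(z + G\right) = -7 + \left(G + z\right) = -7 + G + z$)
$-8646 + J{\left(p,\left(20 + U\right) - 8 \right)} = -8646 - 5 = -8651$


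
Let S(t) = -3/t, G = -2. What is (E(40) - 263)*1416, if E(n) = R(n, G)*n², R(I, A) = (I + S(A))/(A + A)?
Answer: -23878008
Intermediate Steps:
R(I, A) = (I - 3/A)/(2*A) (R(I, A) = (I - 3/A)/(A + A) = (I - 3/A)/((2*A)) = (I - 3/A)*(1/(2*A)) = (I - 3/A)/(2*A))
E(n) = n²*(-3/8 - n/4) (E(n) = ((½)*(-3 - 2*n)/(-2)²)*n² = ((½)*(¼)*(-3 - 2*n))*n² = (-3/8 - n/4)*n² = n²*(-3/8 - n/4))
(E(40) - 263)*1416 = ((⅛)*40²*(-3 - 2*40) - 263)*1416 = ((⅛)*1600*(-3 - 80) - 263)*1416 = ((⅛)*1600*(-83) - 263)*1416 = (-16600 - 263)*1416 = -16863*1416 = -23878008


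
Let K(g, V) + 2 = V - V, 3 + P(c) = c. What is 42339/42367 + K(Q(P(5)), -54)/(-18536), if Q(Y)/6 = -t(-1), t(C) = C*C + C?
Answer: 392440219/392657356 ≈ 0.99945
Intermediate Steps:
P(c) = -3 + c
t(C) = C + C² (t(C) = C² + C = C + C²)
Q(Y) = 0 (Q(Y) = 6*(-(-1)*(1 - 1)) = 6*(-(-1)*0) = 6*(-1*0) = 6*0 = 0)
K(g, V) = -2 (K(g, V) = -2 + (V - V) = -2 + 0 = -2)
42339/42367 + K(Q(P(5)), -54)/(-18536) = 42339/42367 - 2/(-18536) = 42339*(1/42367) - 2*(-1/18536) = 42339/42367 + 1/9268 = 392440219/392657356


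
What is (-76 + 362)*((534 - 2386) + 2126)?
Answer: 78364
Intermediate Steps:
(-76 + 362)*((534 - 2386) + 2126) = 286*(-1852 + 2126) = 286*274 = 78364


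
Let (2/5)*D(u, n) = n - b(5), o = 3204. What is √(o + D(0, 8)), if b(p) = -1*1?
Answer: 3*√1434/2 ≈ 56.802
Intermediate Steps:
b(p) = -1
D(u, n) = 5/2 + 5*n/2 (D(u, n) = 5*(n - 1*(-1))/2 = 5*(n + 1)/2 = 5*(1 + n)/2 = 5/2 + 5*n/2)
√(o + D(0, 8)) = √(3204 + (5/2 + (5/2)*8)) = √(3204 + (5/2 + 20)) = √(3204 + 45/2) = √(6453/2) = 3*√1434/2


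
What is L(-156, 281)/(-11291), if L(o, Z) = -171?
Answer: 171/11291 ≈ 0.015145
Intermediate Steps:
L(-156, 281)/(-11291) = -171/(-11291) = -171*(-1/11291) = 171/11291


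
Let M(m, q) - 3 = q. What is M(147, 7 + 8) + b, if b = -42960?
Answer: -42942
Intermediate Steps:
M(m, q) = 3 + q
M(147, 7 + 8) + b = (3 + (7 + 8)) - 42960 = (3 + 15) - 42960 = 18 - 42960 = -42942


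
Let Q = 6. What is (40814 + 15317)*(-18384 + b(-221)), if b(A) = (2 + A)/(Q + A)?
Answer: -221848852671/215 ≈ -1.0319e+9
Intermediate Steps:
b(A) = (2 + A)/(6 + A)
(40814 + 15317)*(-18384 + b(-221)) = (40814 + 15317)*(-18384 + (2 - 221)/(6 - 221)) = 56131*(-18384 - 219/(-215)) = 56131*(-18384 - 1/215*(-219)) = 56131*(-18384 + 219/215) = 56131*(-3952341/215) = -221848852671/215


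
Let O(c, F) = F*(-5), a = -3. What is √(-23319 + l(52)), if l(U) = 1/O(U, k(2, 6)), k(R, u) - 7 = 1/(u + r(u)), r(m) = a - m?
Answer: I*√2331903/10 ≈ 152.71*I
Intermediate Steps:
r(m) = -3 - m
k(R, u) = 20/3 (k(R, u) = 7 + 1/(u + (-3 - u)) = 7 + 1/(-3) = 7 - ⅓ = 20/3)
O(c, F) = -5*F
l(U) = -3/100 (l(U) = 1/(-5*20/3) = 1/(-100/3) = -3/100)
√(-23319 + l(52)) = √(-23319 - 3/100) = √(-2331903/100) = I*√2331903/10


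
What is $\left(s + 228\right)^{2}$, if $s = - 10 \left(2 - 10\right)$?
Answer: $94864$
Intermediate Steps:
$s = 80$ ($s = \left(-10\right) \left(-8\right) = 80$)
$\left(s + 228\right)^{2} = \left(80 + 228\right)^{2} = 308^{2} = 94864$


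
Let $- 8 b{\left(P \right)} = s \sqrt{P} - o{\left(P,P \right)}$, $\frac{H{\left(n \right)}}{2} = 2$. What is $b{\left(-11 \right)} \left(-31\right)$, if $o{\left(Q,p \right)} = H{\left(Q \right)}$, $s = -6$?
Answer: $- \frac{31}{2} - \frac{93 i \sqrt{11}}{4} \approx -15.5 - 77.112 i$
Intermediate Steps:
$H{\left(n \right)} = 4$ ($H{\left(n \right)} = 2 \cdot 2 = 4$)
$o{\left(Q,p \right)} = 4$
$b{\left(P \right)} = \frac{1}{2} + \frac{3 \sqrt{P}}{4}$ ($b{\left(P \right)} = - \frac{- 6 \sqrt{P} - 4}{8} = - \frac{-4 - 6 \sqrt{P}}{8} = \frac{1}{2} + \frac{3 \sqrt{P}}{4}$)
$b{\left(-11 \right)} \left(-31\right) = \left(\frac{1}{2} + \frac{3 \sqrt{-11}}{4}\right) \left(-31\right) = \left(\frac{1}{2} + \frac{3 i \sqrt{11}}{4}\right) \left(-31\right) = - \frac{31}{2} - \frac{93 i \sqrt{11}}{4}$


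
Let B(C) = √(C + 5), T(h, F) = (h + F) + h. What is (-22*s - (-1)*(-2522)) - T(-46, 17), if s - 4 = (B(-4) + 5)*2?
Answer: -2799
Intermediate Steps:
T(h, F) = F + 2*h (T(h, F) = (F + h) + h = F + 2*h)
B(C) = √(5 + C)
s = 16 (s = 4 + (√(5 - 4) + 5)*2 = 4 + (√1 + 5)*2 = 4 + (1 + 5)*2 = 4 + 6*2 = 4 + 12 = 16)
(-22*s - (-1)*(-2522)) - T(-46, 17) = (-22*16 - (-1)*(-2522)) - (17 + 2*(-46)) = (-352 - 1*2522) - (17 - 92) = (-352 - 2522) - 1*(-75) = -2874 + 75 = -2799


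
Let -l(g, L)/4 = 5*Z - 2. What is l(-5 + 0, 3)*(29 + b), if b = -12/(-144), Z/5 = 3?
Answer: -25477/3 ≈ -8492.3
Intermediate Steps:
Z = 15 (Z = 5*3 = 15)
b = 1/12 (b = -12*(-1/144) = 1/12 ≈ 0.083333)
l(g, L) = -292 (l(g, L) = -4*(5*15 - 2) = -4*(75 - 2) = -4*73 = -292)
l(-5 + 0, 3)*(29 + b) = -292*(29 + 1/12) = -292*349/12 = -25477/3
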